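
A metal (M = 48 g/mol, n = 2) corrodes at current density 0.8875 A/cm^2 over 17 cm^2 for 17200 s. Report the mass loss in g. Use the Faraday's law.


Apply Faraday's law: m = i*A*t*M / (n*F)
Total charge passed Q = i*A*t = 0.8875*17*17200 = 259505 C
m = Q*M/(n*F) = 259505*48/(2*96485) = 64.5501 g

64.5501 g


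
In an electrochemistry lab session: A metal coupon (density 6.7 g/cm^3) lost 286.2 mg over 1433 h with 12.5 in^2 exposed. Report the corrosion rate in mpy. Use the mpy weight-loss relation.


Apply the mpy weight-loss relation: CR = 534 * W / (D * A * T)
Numerator: 534 * 286.2 = 152830.8
Denominator: 6.7 * 12.5 * 1433 = 120013.75
CR = 152830.8 / 120013.75 = 1.2734 mpy

1.2734 mpy


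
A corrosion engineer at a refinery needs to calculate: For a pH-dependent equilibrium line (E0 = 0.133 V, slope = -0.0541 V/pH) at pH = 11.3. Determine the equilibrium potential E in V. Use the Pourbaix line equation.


Apply the Pourbaix line equation: E = E0 + slope*pH
E = 0.133 + (-0.0541)*11.3 = 0.133 + (-0.61133) = -0.47833 V
Rounded to 3 decimal places: E = -0.478 V

-0.478 V


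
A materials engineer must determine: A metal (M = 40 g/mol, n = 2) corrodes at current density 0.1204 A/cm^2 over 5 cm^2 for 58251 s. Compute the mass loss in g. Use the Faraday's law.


Apply Faraday's law: m = i*A*t*M / (n*F)
Total charge passed Q = i*A*t = 0.1204*5*58251 = 35067.102 C
m = Q*M/(n*F) = 35067.102*40/(2*96485) = 7.26892 g

7.26892 g


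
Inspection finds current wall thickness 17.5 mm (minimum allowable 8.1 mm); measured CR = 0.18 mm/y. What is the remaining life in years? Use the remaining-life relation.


Apply the remaining-life relation: RL = (t_current − t_min) / CR
RL = (17.5 − 8.1) / 0.18 = 9.4 / 0.18 = 52.2 years

52.2 years


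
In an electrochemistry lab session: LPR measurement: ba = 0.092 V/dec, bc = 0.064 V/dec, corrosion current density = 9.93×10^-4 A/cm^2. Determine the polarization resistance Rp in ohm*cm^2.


Apply the Stern-Geary equation: Rp = ba*bc / (2.303*icorr*(ba+bc))
ba*bc = 0.092*0.064 = 0.005888
ba+bc = 0.156; 2.303*icorr*(ba+bc) = 2.303*9.93×10^-4*0.156 = 3.5675312×10^-4
Rp = 0.005888 / 3.5675312×10^-4 = 16.5 ohm*cm^2

16.5 ohm*cm^2


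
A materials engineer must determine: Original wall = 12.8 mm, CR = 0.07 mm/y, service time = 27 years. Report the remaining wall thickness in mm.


Remaining wall = original − CR × time
t = 12.8 − 0.07*27 = 12.8 − 1.89 = 10.91 mm

10.91 mm


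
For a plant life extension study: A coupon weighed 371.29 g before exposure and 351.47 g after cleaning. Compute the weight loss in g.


Weight loss = initial − final
WL = 371.29 − 351.47 = 19.82 g

19.82 g


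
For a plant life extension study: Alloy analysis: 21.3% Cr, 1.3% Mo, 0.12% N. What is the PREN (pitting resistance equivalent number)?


Apply the PREN formula: PREN = Cr + 3.3*Mo + 16*N
PREN = 21.3 + 3.3*1.3 + 16*0.12
PREN = 21.3 + 4.29 + 1.92 = 27.51

27.51


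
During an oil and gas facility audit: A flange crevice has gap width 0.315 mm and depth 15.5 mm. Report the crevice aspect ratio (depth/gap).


Aspect ratio = depth / gap
Ratio = 15.5 / 0.315 = 49.2

49.2


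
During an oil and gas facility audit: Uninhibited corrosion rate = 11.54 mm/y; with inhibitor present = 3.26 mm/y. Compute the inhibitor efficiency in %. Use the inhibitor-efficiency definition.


Apply the inhibitor-efficiency definition: IE = (CR_blank − CR_inh)/CR_blank × 100
IE = (11.54 − 3.26) / 11.54 × 100
IE = 8.28 / 11.54 × 100 = 71.8 %

71.8 %


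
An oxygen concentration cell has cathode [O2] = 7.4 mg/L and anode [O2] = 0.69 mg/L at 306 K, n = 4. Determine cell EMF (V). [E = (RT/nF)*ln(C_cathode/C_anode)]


Apply the Nernst concentration-cell relation: E = (RT/nF)*ln(C_cathode/C_anode)
RT/nF = 8.314*306/(4*96485) = 0.00659192 V
ln(7.4/0.69) = 2.37254
E = 0.00659192 * 2.37254 = 0.01564 V

0.01564 V


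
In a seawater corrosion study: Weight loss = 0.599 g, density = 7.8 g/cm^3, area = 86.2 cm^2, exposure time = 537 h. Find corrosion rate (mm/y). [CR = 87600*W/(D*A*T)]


Apply the mm/y weight-loss relation: CR = 87600 * W / (D * A * T)
Numerator: 87600 * 0.599 = 52472.4
Denominator: 7.8 * 86.2 * 537 = 361057.32
CR = 52472.4 / 361057.32 = 0.14533 mm/y

0.14533 mm/y


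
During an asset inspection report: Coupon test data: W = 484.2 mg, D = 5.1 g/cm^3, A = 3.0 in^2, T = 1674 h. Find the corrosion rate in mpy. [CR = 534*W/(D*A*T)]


Apply the mpy weight-loss relation: CR = 534 * W / (D * A * T)
Numerator: 534 * 484.2 = 258562.8
Denominator: 5.1 * 3.0 * 1674 = 25612.2
CR = 258562.8 / 25612.2 = 10.095 mpy

10.095 mpy


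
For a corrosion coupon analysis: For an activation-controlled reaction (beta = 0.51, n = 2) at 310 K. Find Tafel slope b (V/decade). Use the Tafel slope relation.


Apply the Tafel slope relation: b = 2.303*R*T/(beta*n*F)
Numerator: 2.303 * 8.314 * 310 = 5935.61
Denominator: 0.51 * 2 * 96485 = 98414.7
b = 5935.61 / 98414.7 = 0.06 V/decade

0.06 V/decade


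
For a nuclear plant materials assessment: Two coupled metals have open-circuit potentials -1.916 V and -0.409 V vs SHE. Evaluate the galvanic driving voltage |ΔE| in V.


Driving voltage is the absolute potential difference.
|ΔE| = |-1.916 − (-0.409)| = 1.507 V

1.507 V


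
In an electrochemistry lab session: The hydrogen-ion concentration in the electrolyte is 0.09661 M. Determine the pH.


pH = −log10[H+]
pH = −log10(0.09661) = 1.01

1.01


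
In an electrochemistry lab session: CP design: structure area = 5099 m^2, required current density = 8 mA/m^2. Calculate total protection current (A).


I = area * current density, then convert mA → A (÷1000)
I = 5099 * 8 / 1000 = 40.79 A

40.79 A


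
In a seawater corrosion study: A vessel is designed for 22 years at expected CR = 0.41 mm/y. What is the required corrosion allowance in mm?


Corrosion allowance = CR × design life
CA = 0.41 * 22 = 9.02 mm

9.02 mm


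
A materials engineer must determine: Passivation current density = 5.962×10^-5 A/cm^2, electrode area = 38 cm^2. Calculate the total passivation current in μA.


I = i_pass * A, then convert A → μA (×10^6)
I = 5.962×10^-5 * 38 * 10^6 = 2265.56 μA

2265.56 μA


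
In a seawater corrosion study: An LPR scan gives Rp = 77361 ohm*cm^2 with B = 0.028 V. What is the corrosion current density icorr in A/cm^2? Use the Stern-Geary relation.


Apply the Stern-Geary relation: icorr = B / Rp
icorr = 0.028 / 77361 = 3.619×10^-7 A/cm^2

3.619×10^-7 A/cm^2


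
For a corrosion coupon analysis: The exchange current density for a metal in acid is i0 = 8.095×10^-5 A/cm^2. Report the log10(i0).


i0 = 8.095×10^-5 A/cm^2
log10(i0) = -4.092

-4.092


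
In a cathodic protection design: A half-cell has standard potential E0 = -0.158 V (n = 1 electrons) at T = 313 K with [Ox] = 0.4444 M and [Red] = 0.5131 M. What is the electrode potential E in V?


Apply the Nernst equation: E = E0 + (RT/nF)*ln([Ox]/[Red])
Step 1: RT/nF = 8.314*313/(1*96485) = 0.02697085 V
Step 2: [Ox]/[Red] = 0.4444/0.5131 = 0.866108
Step 3: ln(0.866108) = -0.143746
Step 4: correction = 0.02697085 * -0.143746 = -0.004 V
E = -0.158 + -0.004 = -0.162 V

-0.162 V


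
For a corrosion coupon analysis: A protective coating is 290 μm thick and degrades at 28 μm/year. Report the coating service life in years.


Service life = thickness / degradation rate
Life = 290 / 28 = 10.4 years

10.4 years


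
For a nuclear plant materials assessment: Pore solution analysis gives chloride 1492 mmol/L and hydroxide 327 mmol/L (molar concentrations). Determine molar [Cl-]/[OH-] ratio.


Threshold parameter = [Cl-] / [OH-] (molar basis; both in mmol/L, so units cancel)
Ratio = 1492 / 327 = 4.56

4.56


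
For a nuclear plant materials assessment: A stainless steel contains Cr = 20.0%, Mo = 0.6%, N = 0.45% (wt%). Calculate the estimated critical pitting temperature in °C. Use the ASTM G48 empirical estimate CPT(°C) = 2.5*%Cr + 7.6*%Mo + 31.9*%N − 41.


Apply the ASTM G48 empirical CPT estimate: CPT(°C) = 2.5*%Cr + 7.6*%Mo + 31.9*%N − 41
2.5*20.0 = 50; 7.6*0.6 = 4.56; 31.9*0.45 = 14.355
CPT = 50 + 4.56 + 14.355 − 41 = 27.915 °C
Rounded to 0.1 °C: CPT ≈ 27.9 °C

27.9 °C


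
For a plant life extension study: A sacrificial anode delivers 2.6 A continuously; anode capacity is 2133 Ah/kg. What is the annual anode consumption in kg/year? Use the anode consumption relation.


Annual consumption = current * hours per year / capacity
Rate = 2.6 * 8760 / 2133 = 10.7 kg/year

10.7 kg/year


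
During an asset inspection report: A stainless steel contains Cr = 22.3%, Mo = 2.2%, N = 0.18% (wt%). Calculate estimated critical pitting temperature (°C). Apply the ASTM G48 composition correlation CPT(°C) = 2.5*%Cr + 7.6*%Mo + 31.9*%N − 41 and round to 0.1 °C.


Apply the ASTM G48 empirical CPT estimate: CPT(°C) = 2.5*%Cr + 7.6*%Mo + 31.9*%N − 41
2.5*22.3 = 55.75; 7.6*2.2 = 16.72; 31.9*0.18 = 5.742
CPT = 55.75 + 16.72 + 5.742 − 41 = 37.212 °C
Rounded to 0.1 °C: CPT ≈ 37.2 °C

37.2 °C


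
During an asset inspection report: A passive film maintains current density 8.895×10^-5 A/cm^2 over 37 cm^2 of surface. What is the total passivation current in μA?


I = i_pass * A, then convert A → μA (×10^6)
I = 8.895×10^-5 * 37 * 10^6 = 3291.15 μA

3291.15 μA


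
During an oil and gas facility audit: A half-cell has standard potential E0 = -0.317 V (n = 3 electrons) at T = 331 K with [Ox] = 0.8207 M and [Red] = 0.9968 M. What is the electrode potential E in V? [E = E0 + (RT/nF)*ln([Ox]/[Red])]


Apply the Nernst equation: E = E0 + (RT/nF)*ln([Ox]/[Red])
Step 1: RT/nF = 8.314*331/(3*96485) = 0.00950729 V
Step 2: [Ox]/[Red] = 0.8207/0.9968 = 0.823335
Step 3: ln(0.823335) = -0.194392
Step 4: correction = 0.00950729 * -0.194392 = -0.002 V
E = -0.317 + -0.002 = -0.319 V

-0.319 V


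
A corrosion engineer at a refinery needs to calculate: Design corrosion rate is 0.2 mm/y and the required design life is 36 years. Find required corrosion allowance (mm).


Corrosion allowance = CR × design life
CA = 0.2 * 36 = 7.2 mm

7.2 mm


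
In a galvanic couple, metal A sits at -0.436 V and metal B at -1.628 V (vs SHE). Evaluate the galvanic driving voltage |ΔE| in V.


Driving voltage is the absolute potential difference.
|ΔE| = |-0.436 − (-1.628)| = 1.192 V

1.192 V


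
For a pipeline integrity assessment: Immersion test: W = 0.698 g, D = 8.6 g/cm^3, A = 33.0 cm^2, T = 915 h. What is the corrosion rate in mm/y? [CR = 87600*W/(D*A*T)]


Apply the mm/y weight-loss relation: CR = 87600 * W / (D * A * T)
Numerator: 87600 * 0.698 = 61144.8
Denominator: 8.6 * 33.0 * 915 = 259677.0
CR = 61144.8 / 259677.0 = 0.2355 mm/y

0.2355 mm/y


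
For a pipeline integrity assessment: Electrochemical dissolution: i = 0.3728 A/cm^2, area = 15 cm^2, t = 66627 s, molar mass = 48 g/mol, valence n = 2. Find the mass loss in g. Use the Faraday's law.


Apply Faraday's law: m = i*A*t*M / (n*F)
Total charge passed Q = i*A*t = 0.3728*15*66627 = 372578.184 C
m = Q*M/(n*F) = 372578.184*48/(2*96485) = 92.67634 g

92.67634 g


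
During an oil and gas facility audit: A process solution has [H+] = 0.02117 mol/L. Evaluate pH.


pH = −log10[H+]
pH = −log10(0.02117) = 1.67

1.67


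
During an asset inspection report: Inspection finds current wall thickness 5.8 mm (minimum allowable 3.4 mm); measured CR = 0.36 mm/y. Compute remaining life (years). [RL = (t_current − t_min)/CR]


Apply the remaining-life relation: RL = (t_current − t_min) / CR
RL = (5.8 − 3.4) / 0.36 = 2.4 / 0.36 = 6.7 years

6.7 years


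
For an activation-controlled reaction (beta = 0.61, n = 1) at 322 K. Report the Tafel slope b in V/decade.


Apply the Tafel slope relation: b = 2.303*R*T/(beta*n*F)
Numerator: 2.303 * 8.314 * 322 = 6165.38
Denominator: 0.61 * 1 * 96485 = 58855.85
b = 6165.38 / 58855.85 = 0.1048 V/decade

0.1048 V/decade


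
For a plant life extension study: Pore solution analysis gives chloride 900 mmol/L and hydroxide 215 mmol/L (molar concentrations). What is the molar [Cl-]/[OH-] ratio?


Threshold parameter = [Cl-] / [OH-] (molar basis; both in mmol/L, so units cancel)
Ratio = 900 / 215 = 4.19

4.19


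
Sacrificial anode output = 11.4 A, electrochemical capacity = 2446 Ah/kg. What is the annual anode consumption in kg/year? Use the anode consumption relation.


Annual consumption = current * hours per year / capacity
Rate = 11.4 * 8760 / 2446 = 40.8 kg/year

40.8 kg/year


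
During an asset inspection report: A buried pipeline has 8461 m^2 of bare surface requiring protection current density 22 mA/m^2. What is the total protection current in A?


I = area * current density, then convert mA → A (÷1000)
I = 8461 * 22 / 1000 = 186.14 A

186.14 A


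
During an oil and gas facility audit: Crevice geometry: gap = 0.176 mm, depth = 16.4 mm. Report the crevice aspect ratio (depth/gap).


Aspect ratio = depth / gap
Ratio = 16.4 / 0.176 = 93.2

93.2


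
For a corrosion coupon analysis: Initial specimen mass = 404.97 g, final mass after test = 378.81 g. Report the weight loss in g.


Weight loss = initial − final
WL = 404.97 − 378.81 = 26.16 g

26.16 g


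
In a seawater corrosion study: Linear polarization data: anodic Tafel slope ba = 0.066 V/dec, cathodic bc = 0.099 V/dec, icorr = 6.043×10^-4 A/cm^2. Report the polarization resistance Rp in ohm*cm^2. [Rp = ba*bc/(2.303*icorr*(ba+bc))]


Apply the Stern-Geary equation: Rp = ba*bc / (2.303*icorr*(ba+bc))
ba*bc = 0.066*0.099 = 0.006534
ba+bc = 0.165; 2.303*icorr*(ba+bc) = 2.303*6.043×10^-4*0.165 = 2.2963098×10^-4
Rp = 0.006534 / 2.2963098×10^-4 = 28.45 ohm*cm^2

28.45 ohm*cm^2


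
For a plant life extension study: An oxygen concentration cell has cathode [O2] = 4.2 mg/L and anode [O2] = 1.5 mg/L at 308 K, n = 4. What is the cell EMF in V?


Apply the Nernst concentration-cell relation: E = (RT/nF)*ln(C_cathode/C_anode)
RT/nF = 8.314*308/(4*96485) = 0.006635 V
ln(4.2/1.5) = 1.02962
E = 0.006635 * 1.02962 = 0.00683 V

0.00683 V


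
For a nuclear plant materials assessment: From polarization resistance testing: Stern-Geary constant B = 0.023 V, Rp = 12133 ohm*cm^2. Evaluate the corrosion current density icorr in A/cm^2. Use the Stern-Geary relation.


Apply the Stern-Geary relation: icorr = B / Rp
icorr = 0.023 / 12133 = 1.896×10^-6 A/cm^2

1.896×10^-6 A/cm^2


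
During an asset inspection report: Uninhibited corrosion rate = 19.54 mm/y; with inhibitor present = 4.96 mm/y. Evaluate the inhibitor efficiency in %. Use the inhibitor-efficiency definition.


Apply the inhibitor-efficiency definition: IE = (CR_blank − CR_inh)/CR_blank × 100
IE = (19.54 − 4.96) / 19.54 × 100
IE = 14.58 / 19.54 × 100 = 74.6 %

74.6 %


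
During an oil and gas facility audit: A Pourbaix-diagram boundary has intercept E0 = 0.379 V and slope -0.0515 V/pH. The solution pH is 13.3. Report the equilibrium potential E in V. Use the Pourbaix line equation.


Apply the Pourbaix line equation: E = E0 + slope*pH
E = 0.379 + (-0.0515)*13.3 = 0.379 + (-0.68495) = -0.30595 V
Rounded to 4 decimal places: E = -0.3060 V

-0.3060 V


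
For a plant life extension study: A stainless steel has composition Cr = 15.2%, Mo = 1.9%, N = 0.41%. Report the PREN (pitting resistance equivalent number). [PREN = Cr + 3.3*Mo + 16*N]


Apply the PREN formula: PREN = Cr + 3.3*Mo + 16*N
PREN = 15.2 + 3.3*1.9 + 16*0.41
PREN = 15.2 + 6.27 + 6.56 = 28.03

28.03


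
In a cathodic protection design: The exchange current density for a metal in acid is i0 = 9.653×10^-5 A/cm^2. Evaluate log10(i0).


i0 = 9.653×10^-5 A/cm^2
log10(i0) = -4.015

-4.015


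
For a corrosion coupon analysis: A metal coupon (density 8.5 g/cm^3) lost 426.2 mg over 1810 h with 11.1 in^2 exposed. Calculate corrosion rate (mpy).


Apply the mpy weight-loss relation: CR = 534 * W / (D * A * T)
Numerator: 534 * 426.2 = 227590.8
Denominator: 8.5 * 11.1 * 1810 = 170773.5
CR = 227590.8 / 170773.5 = 1.33271 mpy

1.33271 mpy


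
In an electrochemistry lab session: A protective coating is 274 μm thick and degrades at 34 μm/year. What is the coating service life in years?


Service life = thickness / degradation rate
Life = 274 / 34 = 8.1 years

8.1 years


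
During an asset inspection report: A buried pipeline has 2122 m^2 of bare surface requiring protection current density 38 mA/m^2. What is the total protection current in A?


I = area * current density, then convert mA → A (÷1000)
I = 2122 * 38 / 1000 = 80.64 A

80.64 A


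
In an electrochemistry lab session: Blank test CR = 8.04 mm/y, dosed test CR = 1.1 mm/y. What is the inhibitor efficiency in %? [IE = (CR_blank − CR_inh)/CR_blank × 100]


Apply the inhibitor-efficiency definition: IE = (CR_blank − CR_inh)/CR_blank × 100
IE = (8.04 − 1.1) / 8.04 × 100
IE = 6.94 / 8.04 × 100 = 86.3 %

86.3 %


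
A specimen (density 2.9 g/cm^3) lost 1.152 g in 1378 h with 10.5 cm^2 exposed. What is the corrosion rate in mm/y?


Apply the mm/y weight-loss relation: CR = 87600 * W / (D * A * T)
Numerator: 87600 * 1.152 = 100915.2
Denominator: 2.9 * 10.5 * 1378 = 41960.1
CR = 100915.2 / 41960.1 = 2.40503 mm/y

2.40503 mm/y


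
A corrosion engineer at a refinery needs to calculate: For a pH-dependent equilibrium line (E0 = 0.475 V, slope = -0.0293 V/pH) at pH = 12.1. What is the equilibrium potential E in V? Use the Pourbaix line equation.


Apply the Pourbaix line equation: E = E0 + slope*pH
E = 0.475 + (-0.0293)*12.1 = 0.475 + (-0.35453) = 0.12047 V
Rounded to 3 decimal places: E = 0.120 V

0.120 V


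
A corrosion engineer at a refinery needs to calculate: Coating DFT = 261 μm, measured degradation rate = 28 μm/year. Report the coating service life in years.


Service life = thickness / degradation rate
Life = 261 / 28 = 9.3 years

9.3 years


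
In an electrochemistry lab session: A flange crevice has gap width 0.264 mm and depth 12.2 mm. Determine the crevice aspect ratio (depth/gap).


Aspect ratio = depth / gap
Ratio = 12.2 / 0.264 = 46.2

46.2


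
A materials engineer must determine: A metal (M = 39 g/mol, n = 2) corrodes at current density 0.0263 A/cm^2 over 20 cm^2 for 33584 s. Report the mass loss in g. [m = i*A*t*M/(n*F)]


Apply Faraday's law: m = i*A*t*M / (n*F)
Total charge passed Q = i*A*t = 0.0263*20*33584 = 17665.184 C
m = Q*M/(n*F) = 17665.184*39/(2*96485) = 3.57 g

3.57 g


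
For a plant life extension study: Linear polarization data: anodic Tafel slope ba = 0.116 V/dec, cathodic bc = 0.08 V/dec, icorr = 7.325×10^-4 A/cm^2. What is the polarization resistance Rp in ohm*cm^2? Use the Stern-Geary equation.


Apply the Stern-Geary equation: Rp = ba*bc / (2.303*icorr*(ba+bc))
ba*bc = 0.116*0.08 = 0.00928
ba+bc = 0.196; 2.303*icorr*(ba+bc) = 2.303*7.325×10^-4*0.196 = 3.3064171×10^-4
Rp = 0.00928 / 3.3064171×10^-4 = 28.1 ohm*cm^2

28.1 ohm*cm^2


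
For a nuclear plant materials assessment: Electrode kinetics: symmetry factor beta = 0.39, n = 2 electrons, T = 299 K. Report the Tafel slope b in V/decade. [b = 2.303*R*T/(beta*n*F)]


Apply the Tafel slope relation: b = 2.303*R*T/(beta*n*F)
Numerator: 2.303 * 8.314 * 299 = 5725.0
Denominator: 0.39 * 2 * 96485 = 75258.3
b = 5725.0 / 75258.3 = 0.0761 V/decade

0.0761 V/decade


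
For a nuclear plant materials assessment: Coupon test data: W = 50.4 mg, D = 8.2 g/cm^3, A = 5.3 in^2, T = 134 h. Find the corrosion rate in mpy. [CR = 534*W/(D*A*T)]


Apply the mpy weight-loss relation: CR = 534 * W / (D * A * T)
Numerator: 534 * 50.4 = 26913.6
Denominator: 8.2 * 5.3 * 134 = 5823.64
CR = 26913.6 / 5823.64 = 4.62144 mpy

4.62144 mpy


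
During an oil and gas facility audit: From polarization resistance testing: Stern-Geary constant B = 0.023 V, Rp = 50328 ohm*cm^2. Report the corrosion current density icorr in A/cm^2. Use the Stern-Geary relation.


Apply the Stern-Geary relation: icorr = B / Rp
icorr = 0.023 / 50328 = 4.57×10^-7 A/cm^2

4.57×10^-7 A/cm^2


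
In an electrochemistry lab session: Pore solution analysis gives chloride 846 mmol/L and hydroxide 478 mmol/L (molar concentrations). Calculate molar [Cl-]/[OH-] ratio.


Threshold parameter = [Cl-] / [OH-] (molar basis; both in mmol/L, so units cancel)
Ratio = 846 / 478 = 1.77

1.77


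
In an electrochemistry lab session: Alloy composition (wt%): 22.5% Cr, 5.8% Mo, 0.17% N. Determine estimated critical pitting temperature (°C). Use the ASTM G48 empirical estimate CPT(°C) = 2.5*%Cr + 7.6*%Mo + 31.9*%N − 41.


Apply the ASTM G48 empirical CPT estimate: CPT(°C) = 2.5*%Cr + 7.6*%Mo + 31.9*%N − 41
2.5*22.5 = 56.25; 7.6*5.8 = 44.08; 31.9*0.17 = 5.423
CPT = 56.25 + 44.08 + 5.423 − 41 = 64.753 °C
Rounded to 0.1 °C: CPT ≈ 64.8 °C

64.8 °C


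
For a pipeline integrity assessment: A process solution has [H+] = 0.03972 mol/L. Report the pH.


pH = −log10[H+]
pH = −log10(0.03972) = 1.4

1.4


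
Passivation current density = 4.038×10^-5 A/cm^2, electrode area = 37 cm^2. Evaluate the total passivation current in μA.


I = i_pass * A, then convert A → μA (×10^6)
I = 4.038×10^-5 * 37 * 10^6 = 1494.06 μA

1494.06 μA


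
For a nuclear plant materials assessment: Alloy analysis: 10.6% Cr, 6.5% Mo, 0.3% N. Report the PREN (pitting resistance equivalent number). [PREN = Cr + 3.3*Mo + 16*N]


Apply the PREN formula: PREN = Cr + 3.3*Mo + 16*N
PREN = 10.6 + 3.3*6.5 + 16*0.3
PREN = 10.6 + 21.45 + 4.8 = 36.85

36.85


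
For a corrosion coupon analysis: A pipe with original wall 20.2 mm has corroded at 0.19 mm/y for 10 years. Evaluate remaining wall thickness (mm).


Remaining wall = original − CR × time
t = 20.2 − 0.19*10 = 20.2 − 1.9 = 18.3 mm

18.3 mm


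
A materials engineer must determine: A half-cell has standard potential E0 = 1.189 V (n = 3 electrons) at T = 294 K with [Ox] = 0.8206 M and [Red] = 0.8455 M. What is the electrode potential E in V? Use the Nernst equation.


Apply the Nernst equation: E = E0 + (RT/nF)*ln([Ox]/[Red])
Step 1: RT/nF = 8.314*294/(3*96485) = 0.00844455 V
Step 2: [Ox]/[Red] = 0.8206/0.8455 = 0.97055
Step 3: ln(0.97055) = -0.029892
Step 4: correction = 0.00844455 * -0.029892 = -0.0003 V
E = 1.189 + -0.0003 = 1.1887 V

1.1887 V


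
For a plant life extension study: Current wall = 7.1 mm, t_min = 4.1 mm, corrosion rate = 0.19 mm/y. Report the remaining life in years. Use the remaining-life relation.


Apply the remaining-life relation: RL = (t_current − t_min) / CR
RL = (7.1 − 4.1) / 0.19 = 3.0 / 0.19 = 15.8 years

15.8 years


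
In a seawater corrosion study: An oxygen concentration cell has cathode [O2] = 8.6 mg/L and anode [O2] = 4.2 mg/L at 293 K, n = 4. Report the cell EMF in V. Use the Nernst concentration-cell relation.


Apply the Nernst concentration-cell relation: E = (RT/nF)*ln(C_cathode/C_anode)
RT/nF = 8.314*293/(4*96485) = 0.00631187 V
ln(8.6/4.2) = 0.71668
E = 0.00631187 * 0.71668 = 0.00452 V

0.00452 V


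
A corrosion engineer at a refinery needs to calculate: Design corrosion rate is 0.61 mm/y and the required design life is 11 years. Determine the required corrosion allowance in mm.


Corrosion allowance = CR × design life
CA = 0.61 * 11 = 6.71 mm

6.71 mm


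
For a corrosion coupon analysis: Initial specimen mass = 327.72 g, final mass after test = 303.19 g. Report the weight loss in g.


Weight loss = initial − final
WL = 327.72 − 303.19 = 24.53 g

24.53 g


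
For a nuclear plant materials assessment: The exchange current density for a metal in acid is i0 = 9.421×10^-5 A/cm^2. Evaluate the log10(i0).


i0 = 9.421×10^-5 A/cm^2
log10(i0) = -4.026

-4.026


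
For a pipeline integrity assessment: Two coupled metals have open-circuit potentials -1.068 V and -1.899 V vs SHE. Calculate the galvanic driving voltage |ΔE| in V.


Driving voltage is the absolute potential difference.
|ΔE| = |-1.068 − (-1.899)| = 0.831 V

0.831 V


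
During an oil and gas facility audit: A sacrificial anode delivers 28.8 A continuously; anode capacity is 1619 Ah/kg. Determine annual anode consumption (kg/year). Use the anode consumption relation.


Annual consumption = current * hours per year / capacity
Rate = 28.8 * 8760 / 1619 = 155.8 kg/year

155.8 kg/year


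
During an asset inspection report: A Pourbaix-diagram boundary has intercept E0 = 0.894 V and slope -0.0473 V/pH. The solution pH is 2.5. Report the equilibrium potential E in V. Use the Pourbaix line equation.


Apply the Pourbaix line equation: E = E0 + slope*pH
E = 0.894 + (-0.0473)*2.5 = 0.894 + (-0.11825) = 0.77575 V
Rounded to 3 decimal places: E = 0.776 V

0.776 V


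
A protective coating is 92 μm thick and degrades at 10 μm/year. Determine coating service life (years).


Service life = thickness / degradation rate
Life = 92 / 10 = 9.2 years

9.2 years


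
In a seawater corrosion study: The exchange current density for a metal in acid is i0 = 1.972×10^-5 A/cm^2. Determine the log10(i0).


i0 = 1.972×10^-5 A/cm^2
log10(i0) = -4.705

-4.705


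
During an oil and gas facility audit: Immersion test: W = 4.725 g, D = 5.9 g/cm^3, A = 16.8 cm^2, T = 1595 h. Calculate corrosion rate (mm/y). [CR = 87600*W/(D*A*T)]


Apply the mm/y weight-loss relation: CR = 87600 * W / (D * A * T)
Numerator: 87600 * 4.725 = 413910.0
Denominator: 5.9 * 16.8 * 1595 = 158096.4
CR = 413910.0 / 158096.4 = 2.618086 mm/y

2.618086 mm/y


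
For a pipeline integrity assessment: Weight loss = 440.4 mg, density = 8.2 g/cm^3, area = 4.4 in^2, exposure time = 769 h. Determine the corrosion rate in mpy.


Apply the mpy weight-loss relation: CR = 534 * W / (D * A * T)
Numerator: 534 * 440.4 = 235173.6
Denominator: 8.2 * 4.4 * 769 = 27745.52
CR = 235173.6 / 27745.52 = 8.476 mpy

8.476 mpy


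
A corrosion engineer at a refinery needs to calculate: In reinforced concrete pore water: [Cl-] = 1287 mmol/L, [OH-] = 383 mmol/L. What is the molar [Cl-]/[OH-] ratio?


Threshold parameter = [Cl-] / [OH-] (molar basis; both in mmol/L, so units cancel)
Ratio = 1287 / 383 = 3.36

3.36


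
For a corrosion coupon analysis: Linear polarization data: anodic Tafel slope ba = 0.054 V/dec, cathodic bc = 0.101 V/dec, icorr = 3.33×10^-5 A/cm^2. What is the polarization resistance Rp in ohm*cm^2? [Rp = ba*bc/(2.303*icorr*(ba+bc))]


Apply the Stern-Geary equation: Rp = ba*bc / (2.303*icorr*(ba+bc))
ba*bc = 0.054*0.101 = 0.005454
ba+bc = 0.155; 2.303*icorr*(ba+bc) = 2.303*3.33×10^-5*0.155 = 1.1886934×10^-5
Rp = 0.005454 / 1.1886934×10^-5 = 458.8 ohm*cm^2

458.8 ohm*cm^2


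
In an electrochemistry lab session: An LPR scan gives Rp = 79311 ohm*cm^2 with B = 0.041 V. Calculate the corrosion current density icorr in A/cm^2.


Apply the Stern-Geary relation: icorr = B / Rp
icorr = 0.041 / 79311 = 5.17×10^-7 A/cm^2

5.17×10^-7 A/cm^2


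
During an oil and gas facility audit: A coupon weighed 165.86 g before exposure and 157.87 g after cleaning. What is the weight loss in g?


Weight loss = initial − final
WL = 165.86 − 157.87 = 7.99 g

7.99 g


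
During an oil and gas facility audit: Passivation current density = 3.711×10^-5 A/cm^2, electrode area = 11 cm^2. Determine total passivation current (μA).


I = i_pass * A, then convert A → μA (×10^6)
I = 3.711×10^-5 * 11 * 10^6 = 408.21 μA

408.21 μA


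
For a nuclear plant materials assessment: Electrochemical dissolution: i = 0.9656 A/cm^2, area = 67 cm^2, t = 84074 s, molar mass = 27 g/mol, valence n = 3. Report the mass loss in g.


Apply Faraday's law: m = i*A*t*M / (n*F)
Total charge passed Q = i*A*t = 0.9656*67*84074 = 5439184.2448 C
m = Q*M/(n*F) = 5439184.2448*27/(3*96485) = 507.3603 g

507.3603 g


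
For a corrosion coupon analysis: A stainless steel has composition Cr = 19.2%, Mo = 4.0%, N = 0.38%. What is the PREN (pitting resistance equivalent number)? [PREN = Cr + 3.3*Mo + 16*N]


Apply the PREN formula: PREN = Cr + 3.3*Mo + 16*N
PREN = 19.2 + 3.3*4.0 + 16*0.38
PREN = 19.2 + 13.2 + 6.08 = 38.48

38.48


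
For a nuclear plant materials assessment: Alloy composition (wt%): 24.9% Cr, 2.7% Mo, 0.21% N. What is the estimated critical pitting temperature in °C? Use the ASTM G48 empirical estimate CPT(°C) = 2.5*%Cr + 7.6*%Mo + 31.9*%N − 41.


Apply the ASTM G48 empirical CPT estimate: CPT(°C) = 2.5*%Cr + 7.6*%Mo + 31.9*%N − 41
2.5*24.9 = 62.25; 7.6*2.7 = 20.52; 31.9*0.21 = 6.699
CPT = 62.25 + 20.52 + 6.699 − 41 = 48.469 °C
Rounded to 0.1 °C: CPT ≈ 48.5 °C

48.5 °C


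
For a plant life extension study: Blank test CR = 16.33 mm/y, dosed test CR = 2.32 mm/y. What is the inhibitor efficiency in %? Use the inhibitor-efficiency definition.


Apply the inhibitor-efficiency definition: IE = (CR_blank − CR_inh)/CR_blank × 100
IE = (16.33 − 2.32) / 16.33 × 100
IE = 14.01 / 16.33 × 100 = 85.8 %

85.8 %


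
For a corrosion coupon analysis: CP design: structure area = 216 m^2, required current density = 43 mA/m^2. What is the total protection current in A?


I = area * current density, then convert mA → A (÷1000)
I = 216 * 43 / 1000 = 9.29 A

9.29 A


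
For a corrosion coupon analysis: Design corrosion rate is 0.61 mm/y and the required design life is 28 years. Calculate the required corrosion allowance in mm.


Corrosion allowance = CR × design life
CA = 0.61 * 28 = 17.08 mm

17.08 mm


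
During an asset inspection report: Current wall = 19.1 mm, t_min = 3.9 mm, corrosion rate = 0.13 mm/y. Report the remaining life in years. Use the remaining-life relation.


Apply the remaining-life relation: RL = (t_current − t_min) / CR
RL = (19.1 − 3.9) / 0.13 = 15.2 / 0.13 = 116.9 years

116.9 years


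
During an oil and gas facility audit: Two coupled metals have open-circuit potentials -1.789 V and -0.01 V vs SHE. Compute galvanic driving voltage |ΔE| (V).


Driving voltage is the absolute potential difference.
|ΔE| = |-1.789 − (-0.01)| = 1.779 V

1.779 V


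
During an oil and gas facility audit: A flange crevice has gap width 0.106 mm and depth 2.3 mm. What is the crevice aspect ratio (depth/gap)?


Aspect ratio = depth / gap
Ratio = 2.3 / 0.106 = 21.7

21.7


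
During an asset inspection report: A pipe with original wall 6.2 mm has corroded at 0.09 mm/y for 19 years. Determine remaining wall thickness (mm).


Remaining wall = original − CR × time
t = 6.2 − 0.09*19 = 6.2 − 1.71 = 4.49 mm

4.49 mm


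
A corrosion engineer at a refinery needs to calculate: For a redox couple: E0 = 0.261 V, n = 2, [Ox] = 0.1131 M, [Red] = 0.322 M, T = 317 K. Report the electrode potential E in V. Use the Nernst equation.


Apply the Nernst equation: E = E0 + (RT/nF)*ln([Ox]/[Red])
Step 1: RT/nF = 8.314*317/(2*96485) = 0.01365776 V
Step 2: [Ox]/[Red] = 0.1131/0.322 = 0.351242
Step 3: ln(0.351242) = -1.04628
Step 4: correction = 0.01365776 * -1.04628 = -0.0143 V
E = 0.261 + -0.0143 = 0.2467 V

0.2467 V


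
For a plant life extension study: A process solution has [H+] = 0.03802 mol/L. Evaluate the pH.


pH = −log10[H+]
pH = −log10(0.03802) = 1.42

1.42


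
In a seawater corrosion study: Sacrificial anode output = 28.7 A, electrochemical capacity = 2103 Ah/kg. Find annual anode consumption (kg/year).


Annual consumption = current * hours per year / capacity
Rate = 28.7 * 8760 / 2103 = 119.5 kg/year

119.5 kg/year


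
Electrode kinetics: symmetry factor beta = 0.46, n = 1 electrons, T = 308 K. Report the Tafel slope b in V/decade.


Apply the Tafel slope relation: b = 2.303*R*T/(beta*n*F)
Numerator: 2.303 * 8.314 * 308 = 5897.32
Denominator: 0.46 * 1 * 96485 = 44383.1
b = 5897.32 / 44383.1 = 0.1329 V/decade

0.1329 V/decade


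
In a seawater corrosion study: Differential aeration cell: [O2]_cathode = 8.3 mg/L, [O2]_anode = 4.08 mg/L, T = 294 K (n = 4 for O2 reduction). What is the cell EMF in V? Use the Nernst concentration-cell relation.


Apply the Nernst concentration-cell relation: E = (RT/nF)*ln(C_cathode/C_anode)
RT/nF = 8.314*294/(4*96485) = 0.00633341 V
ln(8.3/4.08) = 0.71016
E = 0.00633341 * 0.71016 = 0.0045 V

0.0045 V


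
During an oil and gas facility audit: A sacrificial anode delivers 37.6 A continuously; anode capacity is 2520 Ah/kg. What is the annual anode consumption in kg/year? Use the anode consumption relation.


Annual consumption = current * hours per year / capacity
Rate = 37.6 * 8760 / 2520 = 130.7 kg/year

130.7 kg/year


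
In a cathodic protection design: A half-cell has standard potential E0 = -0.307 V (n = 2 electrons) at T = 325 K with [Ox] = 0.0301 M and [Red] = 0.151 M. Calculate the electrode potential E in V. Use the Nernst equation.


Apply the Nernst equation: E = E0 + (RT/nF)*ln([Ox]/[Red])
Step 1: RT/nF = 8.314*325/(2*96485) = 0.01400244 V
Step 2: [Ox]/[Red] = 0.0301/0.151 = 0.199338
Step 3: ln(0.199338) = -1.612753
Step 4: correction = 0.01400244 * -1.612753 = -0.023 V
E = -0.307 + -0.023 = -0.33 V

-0.33 V


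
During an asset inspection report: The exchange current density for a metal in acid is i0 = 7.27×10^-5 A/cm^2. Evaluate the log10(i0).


i0 = 7.27×10^-5 A/cm^2
log10(i0) = -4.138

-4.138


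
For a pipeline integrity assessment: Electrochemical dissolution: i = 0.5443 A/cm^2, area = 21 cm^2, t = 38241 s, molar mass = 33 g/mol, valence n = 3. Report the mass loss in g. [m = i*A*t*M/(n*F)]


Apply Faraday's law: m = i*A*t*M / (n*F)
Total charge passed Q = i*A*t = 0.5443*21*38241 = 437106.1023 C
m = Q*M/(n*F) = 437106.1023*33/(3*96485) = 49.833 g

49.833 g


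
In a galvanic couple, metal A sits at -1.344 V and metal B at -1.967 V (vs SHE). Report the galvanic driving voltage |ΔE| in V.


Driving voltage is the absolute potential difference.
|ΔE| = |-1.344 − (-1.967)| = 0.623 V

0.623 V


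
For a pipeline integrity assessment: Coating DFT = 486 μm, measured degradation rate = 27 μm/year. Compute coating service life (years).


Service life = thickness / degradation rate
Life = 486 / 27 = 18.0 years

18.0 years


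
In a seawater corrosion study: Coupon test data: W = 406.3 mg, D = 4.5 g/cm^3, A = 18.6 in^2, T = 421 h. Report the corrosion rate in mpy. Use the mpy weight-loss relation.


Apply the mpy weight-loss relation: CR = 534 * W / (D * A * T)
Numerator: 534 * 406.3 = 216964.2
Denominator: 4.5 * 18.6 * 421 = 35237.7
CR = 216964.2 / 35237.7 = 6.15716 mpy

6.15716 mpy


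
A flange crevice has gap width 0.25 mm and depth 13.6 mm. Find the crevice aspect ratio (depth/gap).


Aspect ratio = depth / gap
Ratio = 13.6 / 0.25 = 54.4

54.4


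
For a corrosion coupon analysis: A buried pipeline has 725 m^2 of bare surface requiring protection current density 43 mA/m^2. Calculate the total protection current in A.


I = area * current density, then convert mA → A (÷1000)
I = 725 * 43 / 1000 = 31.18 A

31.18 A


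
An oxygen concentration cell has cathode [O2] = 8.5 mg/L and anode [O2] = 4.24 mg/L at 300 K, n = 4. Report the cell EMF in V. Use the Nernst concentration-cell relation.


Apply the Nernst concentration-cell relation: E = (RT/nF)*ln(C_cathode/C_anode)
RT/nF = 8.314*300/(4*96485) = 0.00646266 V
ln(8.5/4.24) = 0.6955
E = 0.00646266 * 0.6955 = 0.00449 V

0.00449 V


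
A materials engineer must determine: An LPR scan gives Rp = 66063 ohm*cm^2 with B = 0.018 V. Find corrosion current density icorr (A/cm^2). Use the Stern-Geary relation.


Apply the Stern-Geary relation: icorr = B / Rp
icorr = 0.018 / 66063 = 2.725×10^-7 A/cm^2

2.725×10^-7 A/cm^2


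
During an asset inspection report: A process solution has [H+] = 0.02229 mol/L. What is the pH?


pH = −log10[H+]
pH = −log10(0.02229) = 1.65

1.65


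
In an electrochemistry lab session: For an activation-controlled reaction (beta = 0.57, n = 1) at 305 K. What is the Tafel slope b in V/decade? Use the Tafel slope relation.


Apply the Tafel slope relation: b = 2.303*R*T/(beta*n*F)
Numerator: 2.303 * 8.314 * 305 = 5839.88
Denominator: 0.57 * 1 * 96485 = 54996.45
b = 5839.88 / 54996.45 = 0.1062 V/decade

0.1062 V/decade


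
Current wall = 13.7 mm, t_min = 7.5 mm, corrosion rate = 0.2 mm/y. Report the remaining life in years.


Apply the remaining-life relation: RL = (t_current − t_min) / CR
RL = (13.7 − 7.5) / 0.2 = 6.2 / 0.2 = 31.0 years

31.0 years


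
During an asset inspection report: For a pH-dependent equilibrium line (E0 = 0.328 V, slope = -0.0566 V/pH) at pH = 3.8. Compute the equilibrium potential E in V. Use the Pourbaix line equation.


Apply the Pourbaix line equation: E = E0 + slope*pH
E = 0.328 + (-0.0566)*3.8 = 0.328 + (-0.21508) = 0.11292 V
Rounded to 3 decimal places: E = 0.113 V

0.113 V


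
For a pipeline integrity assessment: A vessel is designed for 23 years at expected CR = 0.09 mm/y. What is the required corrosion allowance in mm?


Corrosion allowance = CR × design life
CA = 0.09 * 23 = 2.07 mm

2.07 mm


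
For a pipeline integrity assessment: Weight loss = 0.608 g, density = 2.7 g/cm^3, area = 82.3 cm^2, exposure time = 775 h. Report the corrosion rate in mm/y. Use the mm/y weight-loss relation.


Apply the mm/y weight-loss relation: CR = 87600 * W / (D * A * T)
Numerator: 87600 * 0.608 = 53260.8
Denominator: 2.7 * 82.3 * 775 = 172212.75
CR = 53260.8 / 172212.75 = 0.309273 mm/y

0.309273 mm/y


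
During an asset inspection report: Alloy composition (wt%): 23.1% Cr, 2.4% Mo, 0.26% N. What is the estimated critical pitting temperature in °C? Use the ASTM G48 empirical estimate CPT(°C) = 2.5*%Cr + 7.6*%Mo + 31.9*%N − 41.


Apply the ASTM G48 empirical CPT estimate: CPT(°C) = 2.5*%Cr + 7.6*%Mo + 31.9*%N − 41
2.5*23.1 = 57.75; 7.6*2.4 = 18.24; 31.9*0.26 = 8.294
CPT = 57.75 + 18.24 + 8.294 − 41 = 43.284 °C
Rounded to 0.1 °C: CPT ≈ 43.3 °C

43.3 °C


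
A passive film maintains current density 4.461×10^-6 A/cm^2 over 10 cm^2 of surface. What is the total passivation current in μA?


I = i_pass * A, then convert A → μA (×10^6)
I = 4.461×10^-6 * 10 * 10^6 = 44.61 μA

44.61 μA


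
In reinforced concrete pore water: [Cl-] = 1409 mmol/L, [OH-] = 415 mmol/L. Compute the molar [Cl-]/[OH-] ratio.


Threshold parameter = [Cl-] / [OH-] (molar basis; both in mmol/L, so units cancel)
Ratio = 1409 / 415 = 3.4

3.4


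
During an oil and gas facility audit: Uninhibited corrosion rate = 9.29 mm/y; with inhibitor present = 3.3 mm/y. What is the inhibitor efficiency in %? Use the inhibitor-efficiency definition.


Apply the inhibitor-efficiency definition: IE = (CR_blank − CR_inh)/CR_blank × 100
IE = (9.29 − 3.3) / 9.29 × 100
IE = 5.99 / 9.29 × 100 = 64.5 %

64.5 %


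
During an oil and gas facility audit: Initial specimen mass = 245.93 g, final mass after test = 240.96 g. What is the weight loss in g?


Weight loss = initial − final
WL = 245.93 − 240.96 = 4.97 g

4.97 g


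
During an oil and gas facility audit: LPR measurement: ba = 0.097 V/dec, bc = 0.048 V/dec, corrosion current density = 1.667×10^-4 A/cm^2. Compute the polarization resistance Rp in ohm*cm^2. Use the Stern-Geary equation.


Apply the Stern-Geary equation: Rp = ba*bc / (2.303*icorr*(ba+bc))
ba*bc = 0.097*0.048 = 0.004656
ba+bc = 0.145; 2.303*icorr*(ba+bc) = 2.303*1.667×10^-4*0.145 = 5.5666964×10^-5
Rp = 0.004656 / 5.5666964×10^-5 = 83.6 ohm*cm^2

83.6 ohm*cm^2


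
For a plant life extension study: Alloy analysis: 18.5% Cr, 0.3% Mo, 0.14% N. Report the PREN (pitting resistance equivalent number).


Apply the PREN formula: PREN = Cr + 3.3*Mo + 16*N
PREN = 18.5 + 3.3*0.3 + 16*0.14
PREN = 18.5 + 0.99 + 2.24 = 21.73

21.73


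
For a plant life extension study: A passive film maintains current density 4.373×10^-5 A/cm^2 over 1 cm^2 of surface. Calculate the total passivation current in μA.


I = i_pass * A, then convert A → μA (×10^6)
I = 4.373×10^-5 * 1 * 10^6 = 43.73 μA

43.73 μA
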